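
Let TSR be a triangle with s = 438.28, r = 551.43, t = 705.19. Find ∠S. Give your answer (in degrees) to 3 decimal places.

By the law of cosines, cos S = (r² + t² − s²) / (2·r·t) ≈ 0.78341, so ∠S ≈ 38.43°.

38.426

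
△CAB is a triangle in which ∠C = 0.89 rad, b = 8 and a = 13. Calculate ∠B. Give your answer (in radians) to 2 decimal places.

∠B ≈ 0.66 rad

By the law of cosines, c² = a² + b² − 2·a·b·cos C = 102.08, so c ≈ 10.104.
Law of cosines again: cos B = (c² + a² − b²)/(2·c·a) ≈ 0.78831, so ∠B ≈ 0.663 rad.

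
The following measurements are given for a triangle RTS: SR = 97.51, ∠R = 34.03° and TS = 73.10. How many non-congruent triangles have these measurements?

2

SR·sin R = 97.51·sin(34.03°) ≈ 54.57.
Since SR sin R < TS < SR (54.57 < 73.10 < 97.51), two triangles exist.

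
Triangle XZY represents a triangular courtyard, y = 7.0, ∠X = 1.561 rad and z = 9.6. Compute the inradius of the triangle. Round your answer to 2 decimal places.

r ≈ 2.36

By the law of cosines, x² = z² + y² − 2·z·y·cos X = 139.84, so x ≈ 11.826.
Area = ½·z·y·sin X ≈ 33.598.
Semiperimeter s = (11.826+9.6+7)/2 = 14.213.
Inradius = area/s = 33.598/14.213 ≈ 2.364.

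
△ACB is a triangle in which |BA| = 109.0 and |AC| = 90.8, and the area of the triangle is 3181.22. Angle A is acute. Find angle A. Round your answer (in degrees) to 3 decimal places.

From area = ½·|BA|·|AC|·sin A, we get sin A = 2·area/(|BA|·|AC|) ≈ 0.64285.
Taking the acute solution, ∠A ≈ 40.00°.

40.005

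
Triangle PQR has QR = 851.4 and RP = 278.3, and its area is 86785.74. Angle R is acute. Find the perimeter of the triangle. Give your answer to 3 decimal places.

From area = ½·QR·RP·sin R, we get sin R = 2·area/(QR·RP) ≈ 0.73254.
Taking the acute solution, ∠R ≈ 47.10°.
Law of cosines then gives PQ ≈ 692.64.
Perimeter = 851.4 + 278.3 + 692.64 = 1822.3.

1822.336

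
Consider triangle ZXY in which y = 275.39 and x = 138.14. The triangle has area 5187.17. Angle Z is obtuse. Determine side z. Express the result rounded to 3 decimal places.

410.028

From area = ½·x·y·sin Z, we get sin Z = 2·area/(x·y) ≈ 0.27270.
Taking the obtuse solution, ∠Z ≈ 164.17°.
Law of cosines then gives z ≈ 410.03.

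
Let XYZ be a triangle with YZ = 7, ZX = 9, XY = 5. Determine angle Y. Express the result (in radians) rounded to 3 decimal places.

By the law of cosines, cos Y = (XY² + YZ² − ZX²) / (2·XY·YZ) ≈ -0.10000, so ∠Y ≈ 1.671 rad.

∠Y ≈ 1.671 rad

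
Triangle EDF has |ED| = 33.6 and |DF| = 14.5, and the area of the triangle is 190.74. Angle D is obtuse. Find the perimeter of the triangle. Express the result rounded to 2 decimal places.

From area = ½·|ED|·|DF|·sin D, we get sin D = 2·area/(|ED|·|DF|) ≈ 0.78300.
Taking the obtuse solution, ∠D ≈ 128.46°.
Law of cosines then gives |FE| ≈ 44.106.
Perimeter = 14.5 + 44.106 + 33.6 = 92.206.

perimeter ≈ 92.21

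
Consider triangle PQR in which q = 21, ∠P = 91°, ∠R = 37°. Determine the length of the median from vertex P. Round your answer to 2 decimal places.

The third angle is ∠Q = 180° − ∠R − ∠P = 52.00°.
Law of sines: p = q·sin P/sin Q ≈ 26.645.
Law of sines: r = q·sin R/sin Q ≈ 16.038.
Median from P: ½√(2·q² + 2·r² − p²) ≈ 13.1.

13.10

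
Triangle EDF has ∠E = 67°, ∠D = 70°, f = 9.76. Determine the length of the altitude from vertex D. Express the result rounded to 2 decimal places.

The third angle is ∠F = 180° − ∠E − ∠D = 43.00°.
Law of sines: e = f·sin E/sin F ≈ 13.173.
Law of sines: d = f·sin D/sin F ≈ 13.448.
Area = ½·f·e·sin D ≈ 60.409.
The altitude from D has length 2·area/d ≈ 8.9841.

8.98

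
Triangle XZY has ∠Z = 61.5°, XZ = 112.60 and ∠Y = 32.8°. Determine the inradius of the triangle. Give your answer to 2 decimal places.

r ≈ 40.81

The third angle is ∠X = 180° − ∠Z − ∠Y = 85.70°.
Law of sines: ZY = XZ·sin X/sin Y ≈ 207.28.
Law of sines: YX = XZ·sin Z/sin Y ≈ 182.67.
Area = ½·XZ·ZY·sin Z ≈ 10255.
Semiperimeter s = (207.28+182.67+112.6)/2 = 251.27.
Inradius = area/s = 10255/251.27 ≈ 40.814.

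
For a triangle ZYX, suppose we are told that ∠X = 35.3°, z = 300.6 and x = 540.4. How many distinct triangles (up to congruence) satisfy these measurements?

1

z·sin X = 300.6·sin(35.3°) ≈ 173.7.
Since x ≥ z, exactly one triangle exists.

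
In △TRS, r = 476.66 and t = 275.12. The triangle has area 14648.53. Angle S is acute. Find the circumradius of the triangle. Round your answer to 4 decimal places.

486.4802

From area = ½·t·r·sin S, we get sin S = 2·area/(t·r) ≈ 0.22341.
Taking the acute solution, ∠S ≈ 12.91°.
Law of cosines then gives s ≈ 217.36.
Circumradius = s/(2 sin S) ≈ 486.48.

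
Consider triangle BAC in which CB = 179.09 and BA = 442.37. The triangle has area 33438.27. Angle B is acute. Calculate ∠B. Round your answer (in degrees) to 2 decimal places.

From area = ½·CB·BA·sin B, we get sin B = 2·area/(CB·BA) ≈ 0.84414.
Taking the acute solution, ∠B ≈ 57.58°.

57.58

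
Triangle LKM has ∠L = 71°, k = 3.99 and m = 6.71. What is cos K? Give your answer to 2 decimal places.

cos K ≈ 0.82

By the law of cosines, l² = k² + m² − 2·k·m·cos L = 43.511, so l ≈ 6.5963.
Law of cosines again: cos K = (m² + l² − k²)/(2·m·l) ≈ 0.82030, so ∠K ≈ 34.88°.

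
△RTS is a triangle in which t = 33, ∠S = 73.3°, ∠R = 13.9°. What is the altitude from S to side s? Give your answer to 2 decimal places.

h_S ≈ 7.93

The third angle is ∠T = 180° − ∠S − ∠R = 92.80°.
Law of sines: r = t·sin R/sin T ≈ 7.937.
Law of sines: s = t·sin S/sin T ≈ 31.646.
Area = ½·t·r·sin S ≈ 125.44.
The altitude from S has length 2·area/s ≈ 7.9275.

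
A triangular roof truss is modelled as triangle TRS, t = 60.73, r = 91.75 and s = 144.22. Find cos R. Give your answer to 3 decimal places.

By the law of cosines, cos R = (s² + t² − r²) / (2·s·t) ≈ 0.91737, so ∠R ≈ 23.46°.

0.917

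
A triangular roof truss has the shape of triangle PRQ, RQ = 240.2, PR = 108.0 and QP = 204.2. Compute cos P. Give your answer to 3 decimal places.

cos P ≈ -0.098

By the law of cosines, cos P = (QP² + PR² − RQ²) / (2·QP·PR) ≈ -0.09827, so ∠P ≈ 95.64°.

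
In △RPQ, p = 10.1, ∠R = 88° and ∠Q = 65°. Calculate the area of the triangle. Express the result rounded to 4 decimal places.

The third angle is ∠P = 180° − ∠Q − ∠R = 27.00°.
Law of sines: r = p·sin R/sin P ≈ 22.234.
Law of sines: q = p·sin Q/sin P ≈ 20.163.
Area = ½·p·r·sin Q ≈ 101.76.

area ≈ 101.7600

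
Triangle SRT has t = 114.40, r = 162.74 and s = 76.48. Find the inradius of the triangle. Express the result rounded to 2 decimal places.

Semiperimeter p = (76.48 + 162.74 + 114.4)/2 = 176.81.
Heron's formula: area = √(176.81·100.33·14.07·62.41) ≈ 3946.8.
Inradius = area/p = 3946.8/176.81 ≈ 22.322.

22.32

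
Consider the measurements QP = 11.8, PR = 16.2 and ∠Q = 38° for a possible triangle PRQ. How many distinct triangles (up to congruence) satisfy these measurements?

QP·sin Q = 11.8·sin(38°) ≈ 7.265.
Since PR ≥ QP, exactly one triangle exists.

1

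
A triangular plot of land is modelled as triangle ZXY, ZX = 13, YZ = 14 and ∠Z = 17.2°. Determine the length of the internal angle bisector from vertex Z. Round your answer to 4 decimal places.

13.3299

By the law of cosines, XY² = YZ² + ZX² − 2·YZ·ZX·cos Z = 17.279, so XY ≈ 4.1568.
The bisector from Z has length 2·YZ·ZX·cos(∠Z/2)/(YZ+ZX) ≈ 13.33.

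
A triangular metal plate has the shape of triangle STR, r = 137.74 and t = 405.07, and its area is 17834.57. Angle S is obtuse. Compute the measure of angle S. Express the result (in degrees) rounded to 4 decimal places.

From area = ½·t·r·sin S, we get sin S = 2·area/(t·r) ≈ 0.63930.
Taking the obtuse solution, ∠S ≈ 140.26°.

∠S ≈ 140.2606°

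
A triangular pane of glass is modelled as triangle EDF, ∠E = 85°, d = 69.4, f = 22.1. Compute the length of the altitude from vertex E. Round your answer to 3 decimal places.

By the law of cosines, e² = d² + f² − 2·d·f·cos E = 5037.4, so e ≈ 70.975.
Area = ½·d·f·sin E ≈ 763.95.
The altitude from E has length 2·area/e ≈ 21.527.

21.527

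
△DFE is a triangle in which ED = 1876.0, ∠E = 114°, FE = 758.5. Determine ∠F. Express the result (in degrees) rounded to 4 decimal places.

By the law of cosines, DF² = FE² + ED² − 2·FE·ED·cos E = 5.2522e+06, so DF ≈ 2291.8.
Law of cosines again: cos F = (DF² + FE² − ED²)/(2·DF·FE) ≈ 0.66391, so ∠F ≈ 48.40°.

∠F ≈ 48.4010°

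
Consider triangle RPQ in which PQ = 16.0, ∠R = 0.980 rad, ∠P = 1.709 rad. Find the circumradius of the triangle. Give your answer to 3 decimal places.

9.633

The third angle is ∠Q = π − ∠R − ∠P = 0.453 rad.
Law of sines: QR = PQ·sin P/sin R ≈ 19.082.
Law of sines: RP = PQ·sin Q/sin R ≈ 8.4248.
Circumradius = PQ/(2 sin R) ≈ 9.6328.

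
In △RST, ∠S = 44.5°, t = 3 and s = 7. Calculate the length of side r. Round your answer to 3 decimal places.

8.816

Law of sines: sin T = t·sin S/s ≈ 0.30039.
Since s ≥ t, only the acute value applies: ∠T ≈ 17.48°.
Then ∠R = 180° − ∠S − ∠T ≈ 118.02°.
Law of sines gives r = s·sin R/sin S ≈ 8.8165.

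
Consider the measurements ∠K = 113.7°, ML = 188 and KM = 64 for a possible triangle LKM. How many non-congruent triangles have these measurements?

1

KM·sin K = 64·sin(113.7°) ≈ 58.6.
Since ∠K is not acute, a triangle exists only if ML > KM; here ML > KM, so there is exactly one triangle.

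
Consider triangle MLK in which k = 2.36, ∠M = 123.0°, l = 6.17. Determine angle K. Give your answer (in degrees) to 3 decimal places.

By the law of cosines, m² = l² + k² − 2·l·k·cos M = 59.5, so m ≈ 7.7136.
Law of cosines again: cos K = (m² + l² − k²)/(2·m·l) ≈ 0.96652, so ∠K ≈ 14.87°.

14.868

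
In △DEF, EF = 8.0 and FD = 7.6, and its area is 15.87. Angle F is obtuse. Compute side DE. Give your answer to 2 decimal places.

15.02

From area = ½·EF·FD·sin F, we get sin F = 2·area/(EF·FD) ≈ 0.52204.
Taking the obtuse solution, ∠F ≈ 148.53°.
Law of cosines then gives DE ≈ 15.016.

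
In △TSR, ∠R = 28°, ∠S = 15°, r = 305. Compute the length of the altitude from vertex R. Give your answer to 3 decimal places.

114.675

The third angle is ∠T = 180° − ∠S − ∠R = 137.00°.
Law of sines: t = r·sin T/sin R ≈ 443.07.
Law of sines: s = r·sin S/sin R ≈ 168.15.
Area = ½·r·t·sin S ≈ 17488.
The altitude from R has length 2·area/r ≈ 114.68.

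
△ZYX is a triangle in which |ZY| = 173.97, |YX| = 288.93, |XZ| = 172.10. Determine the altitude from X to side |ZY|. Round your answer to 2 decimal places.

158.17

Semiperimeter s = (288.93 + 172.1 + 173.97)/2 = 317.5.
Heron's formula: area = √(317.5·28.57·145.4·143.53) ≈ 13759.
The altitude from X has length 2·area/|ZY| ≈ 158.17.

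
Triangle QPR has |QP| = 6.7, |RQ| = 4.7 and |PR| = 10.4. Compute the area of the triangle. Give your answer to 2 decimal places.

11.91

Semiperimeter s = (10.4 + 4.7 + 6.7)/2 = 10.9.
Heron's formula: area = √(10.9·0.5·6.2·4.2) ≈ 11.913.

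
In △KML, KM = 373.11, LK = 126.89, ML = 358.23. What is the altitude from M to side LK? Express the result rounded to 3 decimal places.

Semiperimeter s = (358.23 + 126.89 + 373.11)/2 = 429.12.
Heron's formula: area = √(429.12·70.885·302.23·56.005) ≈ 22690.
The altitude from M has length 2·area/LK ≈ 357.64.

h_M ≈ 357.639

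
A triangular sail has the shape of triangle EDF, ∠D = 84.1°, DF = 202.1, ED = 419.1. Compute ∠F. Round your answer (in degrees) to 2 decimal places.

69.12

By the law of cosines, FE² = ED² + DF² − 2·ED·DF·cos D = 1.9908e+05, so FE ≈ 446.18.
Law of cosines again: cos F = (DF² + FE² − ED²)/(2·DF·FE) ≈ 0.35640, so ∠F ≈ 69.12°.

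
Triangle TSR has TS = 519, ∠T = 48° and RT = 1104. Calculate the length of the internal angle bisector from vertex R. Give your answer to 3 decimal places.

By the law of cosines, SR² = RT² + TS² − 2·RT·TS·cos T = 7.2139e+05, so SR ≈ 849.34.
Law of cosines again: cos R = (SR² + RT² − TS²)/(2·SR·RT) ≈ 0.89095, so ∠R ≈ 27.01°.
The bisector from R has length 2·SR·RT·cos(∠R/2)/(SR+RT) ≈ 933.53.

933.531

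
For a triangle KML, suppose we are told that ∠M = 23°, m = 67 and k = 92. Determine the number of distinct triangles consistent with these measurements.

2

k·sin M = 92·sin(23°) ≈ 35.95.
Since k sin M < m < k (35.95 < 67 < 92), two triangles exist.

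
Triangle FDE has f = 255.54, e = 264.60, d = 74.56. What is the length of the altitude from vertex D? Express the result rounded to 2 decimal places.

255.48

Semiperimeter s = (255.54 + 74.56 + 264.6)/2 = 297.35.
Heron's formula: area = √(297.35·41.81·222.79·32.75) ≈ 9524.2.
The altitude from D has length 2·area/d ≈ 255.48.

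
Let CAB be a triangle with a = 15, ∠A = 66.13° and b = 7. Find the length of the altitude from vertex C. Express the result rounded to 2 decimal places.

h_C ≈ 6.40

Law of sines: sin B = b·sin A/a ≈ 0.42675.
Since a ≥ b, only the acute value applies: ∠B ≈ 25.26°.
Then ∠C = 180° − ∠A − ∠B ≈ 88.61°.
Law of sines gives c = a·sin C/sin A ≈ 16.398.
Area = ½·a·b·sin C ≈ 52.485.
The altitude from C has length 2·area/c ≈ 6.4013.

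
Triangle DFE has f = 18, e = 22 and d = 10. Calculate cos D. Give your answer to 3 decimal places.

0.894

By the law of cosines, cos D = (f² + e² − d²) / (2·f·e) ≈ 0.89394, so ∠D ≈ 0.465 rad.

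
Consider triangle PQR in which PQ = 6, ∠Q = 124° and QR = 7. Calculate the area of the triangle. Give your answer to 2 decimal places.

17.41

Area = ½·PQ·QR·sin Q ≈ 17.41.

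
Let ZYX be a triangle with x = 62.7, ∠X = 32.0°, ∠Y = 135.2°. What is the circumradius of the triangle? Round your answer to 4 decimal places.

59.1600

The third angle is ∠Z = 180° − ∠Y − ∠X = 12.80°.
Law of sines: z = x·sin Z/sin X ≈ 26.214.
Law of sines: y = x·sin Y/sin X ≈ 83.372.
Circumradius = x/(2 sin X) ≈ 59.16.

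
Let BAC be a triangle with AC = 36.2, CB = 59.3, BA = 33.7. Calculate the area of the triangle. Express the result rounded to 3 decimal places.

548.141

Semiperimeter s = (36.2 + 59.3 + 33.7)/2 = 64.6.
Heron's formula: area = √(64.6·28.4·5.3·30.9) ≈ 548.14.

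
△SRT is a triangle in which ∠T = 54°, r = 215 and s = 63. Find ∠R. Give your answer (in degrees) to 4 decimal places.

∠R ≈ 110.0190°

By the law of cosines, t² = s² + r² − 2·s·r·cos T = 34271, so t ≈ 185.12.
Law of cosines again: cos R = (t² + s² − r²)/(2·t·s) ≈ -0.34233, so ∠R ≈ 110.02°.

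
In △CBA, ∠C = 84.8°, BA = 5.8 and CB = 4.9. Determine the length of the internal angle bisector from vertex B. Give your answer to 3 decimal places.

t_B ≈ 5.024

Law of sines: sin A = CB·sin C/BA ≈ 0.84135.
Since BA ≥ CB, only the acute value applies: ∠A ≈ 57.28°.
Then ∠B = 180° − ∠C − ∠A ≈ 37.92°.
Law of sines gives AC = BA·sin B/sin C ≈ 3.5789.
The bisector from B has length 2·CB·BA·cos(∠B/2)/(CB+BA) ≈ 5.024.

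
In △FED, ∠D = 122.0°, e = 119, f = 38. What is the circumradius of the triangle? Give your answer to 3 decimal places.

By the law of cosines, d² = f² + e² − 2·f·e·cos D = 20398, so d ≈ 142.82.
Area = ½·f·e·sin D ≈ 1917.4.
Circumradius = d/(2 sin D) ≈ 84.205.

84.205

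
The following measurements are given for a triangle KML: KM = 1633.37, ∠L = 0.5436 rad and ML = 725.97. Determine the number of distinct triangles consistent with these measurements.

1

ML·sin L = 725.97·sin(0.5436 rad) ≈ 375.5.
Since KM ≥ ML, exactly one triangle exists.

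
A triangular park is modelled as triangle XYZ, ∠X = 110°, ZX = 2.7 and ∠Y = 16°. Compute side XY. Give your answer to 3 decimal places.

7.925

The third angle is ∠Z = 180° − ∠X − ∠Y = 54.00°.
Law of sines: XY = ZX·sin Z/sin Y ≈ 7.9247.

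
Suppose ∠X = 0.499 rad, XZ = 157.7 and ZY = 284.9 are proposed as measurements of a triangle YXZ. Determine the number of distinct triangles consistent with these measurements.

1

XZ·sin X = 157.7·sin(0.499 rad) ≈ 75.47.
Since ZY ≥ XZ, exactly one triangle exists.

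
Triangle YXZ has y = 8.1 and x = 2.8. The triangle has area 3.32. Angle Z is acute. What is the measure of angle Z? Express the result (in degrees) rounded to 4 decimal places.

17.0238

From area = ½·y·x·sin Z, we get sin Z = 2·area/(y·x) ≈ 0.29277.
Taking the acute solution, ∠Z ≈ 17.02°.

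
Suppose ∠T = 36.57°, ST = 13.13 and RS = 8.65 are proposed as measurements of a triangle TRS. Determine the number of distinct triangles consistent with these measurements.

ST·sin T = 13.13·sin(36.57°) ≈ 7.823.
Since ST sin T < RS < ST (7.823 < 8.65 < 13.13), two triangles exist.

2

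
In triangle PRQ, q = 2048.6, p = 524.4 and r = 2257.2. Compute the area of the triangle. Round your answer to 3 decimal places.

514051.849

Semiperimeter s = (524.4 + 2257.2 + 2048.6)/2 = 2415.1.
Heron's formula: area = √(2415.1·1890.7·157.9·366.5) ≈ 5.1405e+05.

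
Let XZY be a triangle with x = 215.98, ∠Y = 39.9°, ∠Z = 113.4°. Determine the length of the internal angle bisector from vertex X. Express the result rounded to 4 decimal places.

353.1651

The third angle is ∠X = 180° − ∠Z − ∠Y = 26.70°.
Law of sines: z = x·sin Z/sin X ≈ 441.15.
Law of sines: y = x·sin Y/sin X ≈ 308.33.
The bisector from X has length 2·z·y·cos(∠X/2)/(z+y) ≈ 353.17.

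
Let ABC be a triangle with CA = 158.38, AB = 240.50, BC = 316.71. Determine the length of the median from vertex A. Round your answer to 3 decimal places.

128.008

Median from A: ½√(2·CA² + 2·AB² − BC²) ≈ 128.01.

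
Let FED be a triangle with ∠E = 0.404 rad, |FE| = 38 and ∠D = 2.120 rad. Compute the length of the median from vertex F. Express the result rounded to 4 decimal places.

The third angle is ∠F = π − ∠E − ∠D = 0.618 rad.
Law of sines: |ED| = |FE|·sin F/sin D ≈ 25.799.
Law of sines: |DF| = |FE|·sin E/sin D ≈ 17.513.
Median from F: ½√(2·|DF|² + 2·|FE|² − |ED|²) ≈ 26.626.

26.6264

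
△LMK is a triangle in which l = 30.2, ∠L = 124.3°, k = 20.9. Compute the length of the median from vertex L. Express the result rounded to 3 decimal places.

Law of sines: sin K = k·sin L/l ≈ 0.57170.
Since l ≥ k, only the acute value applies: ∠K ≈ 34.87°.
Then ∠M = 180° − ∠L − ∠K ≈ 20.83°.
Law of sines gives m = l·sin M/sin L ≈ 13.
Median from L: ½√(2·m² + 2·k² − l²) ≈ 8.6543.

8.654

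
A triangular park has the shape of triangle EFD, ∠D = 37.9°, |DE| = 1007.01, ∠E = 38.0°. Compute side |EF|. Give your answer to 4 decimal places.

The third angle is ∠F = 180° − ∠D − ∠E = 104.10°.
Law of sines: |EF| = |DE|·sin D/sin F ≈ 637.81.

637.8072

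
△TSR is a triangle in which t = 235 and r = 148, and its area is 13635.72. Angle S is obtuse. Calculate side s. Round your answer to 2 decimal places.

346.84

From area = ½·r·t·sin S, we get sin S = 2·area/(r·t) ≈ 0.78411.
Taking the obtuse solution, ∠S ≈ 2.2403 rad.
Law of cosines then gives s ≈ 346.84.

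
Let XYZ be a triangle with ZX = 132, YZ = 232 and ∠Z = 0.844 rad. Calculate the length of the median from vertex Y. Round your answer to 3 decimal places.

194.502

By the law of cosines, XY² = YZ² + ZX² − 2·YZ·ZX·cos Z = 30550, so XY ≈ 174.79.
Median from Y: ½√(2·XY² + 2·YZ² − ZX²) ≈ 194.5.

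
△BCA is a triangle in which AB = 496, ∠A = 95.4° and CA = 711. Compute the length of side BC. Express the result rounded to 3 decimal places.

904.385

By the law of cosines, BC² = CA² + AB² − 2·CA·AB·cos A = 8.1791e+05, so BC ≈ 904.39.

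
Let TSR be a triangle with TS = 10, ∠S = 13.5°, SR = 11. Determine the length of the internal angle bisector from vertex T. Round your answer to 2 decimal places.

2.55

By the law of cosines, RT² = TS² + SR² − 2·TS·SR·cos S = 7.0786, so RT ≈ 2.6606.
Law of cosines again: cos T = (RT² + TS² − SR²)/(2·RT·TS) ≈ -0.26162, so ∠T ≈ 105.17°.
The bisector from T has length 2·RT·TS·cos(∠T/2)/(RT+TS) ≈ 2.5537.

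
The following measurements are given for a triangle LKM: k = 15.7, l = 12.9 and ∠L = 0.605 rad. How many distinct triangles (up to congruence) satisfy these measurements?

k·sin L = 15.7·sin(0.605 rad) ≈ 8.93.
Since k sin L < l < k (8.93 < 12.9 < 15.7), two triangles exist.

2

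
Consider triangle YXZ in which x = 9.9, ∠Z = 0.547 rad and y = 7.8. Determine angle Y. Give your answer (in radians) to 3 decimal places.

By the law of cosines, z² = y² + x² − 2·y·x·cos Z = 26.945, so z ≈ 5.1908.
Law of cosines again: cos Y = (x² + z² − y²)/(2·x·z) ≈ 0.62382, so ∠Y ≈ 0.897 rad.

∠Y ≈ 0.897 rad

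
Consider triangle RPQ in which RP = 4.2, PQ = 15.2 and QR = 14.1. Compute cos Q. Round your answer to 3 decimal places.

By the law of cosines, cos Q = (PQ² + QR² − RP²) / (2·PQ·QR) ≈ 0.96167, so ∠Q ≈ 15.92°.

cos Q ≈ 0.962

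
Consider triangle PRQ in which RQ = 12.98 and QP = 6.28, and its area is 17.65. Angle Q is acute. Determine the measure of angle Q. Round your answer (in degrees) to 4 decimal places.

∠Q ≈ 25.6614°

From area = ½·RQ·QP·sin Q, we get sin Q = 2·area/(RQ·QP) ≈ 0.43305.
Taking the acute solution, ∠Q ≈ 25.66°.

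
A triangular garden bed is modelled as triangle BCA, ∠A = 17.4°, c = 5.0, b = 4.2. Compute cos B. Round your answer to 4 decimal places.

By the law of cosines, a² = b² + c² − 2·b·c·cos A = 2.5619, so a ≈ 1.6006.
Law of cosines again: cos B = (c² + a² − b²)/(2·c·a) ≈ 0.61989, so ∠B ≈ 51.69°.

cos B ≈ 0.6199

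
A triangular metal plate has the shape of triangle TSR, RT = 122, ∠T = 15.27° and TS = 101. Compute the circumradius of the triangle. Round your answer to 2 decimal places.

By the law of cosines, SR² = RT² + TS² − 2·RT·TS·cos T = 1311, so SR ≈ 36.208.
Area = ½·RT·TS·sin T ≈ 1622.6.
Circumradius = SR/(2 sin T) ≈ 68.741.

68.74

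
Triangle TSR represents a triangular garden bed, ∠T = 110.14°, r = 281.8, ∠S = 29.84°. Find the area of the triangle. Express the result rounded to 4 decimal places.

The third angle is ∠R = 180° − ∠T − ∠S = 40.02°.
Law of sines: t = r·sin T/sin R ≈ 411.43.
Law of sines: s = r·sin S/sin R ≈ 218.05.
Area = ½·r·t·sin S ≈ 28845.

area ≈ 28844.6056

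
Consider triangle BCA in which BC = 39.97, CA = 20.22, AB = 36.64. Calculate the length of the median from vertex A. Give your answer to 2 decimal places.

m_A ≈ 21.82

Median from A: ½√(2·CA² + 2·AB² − BC²) ≈ 21.824.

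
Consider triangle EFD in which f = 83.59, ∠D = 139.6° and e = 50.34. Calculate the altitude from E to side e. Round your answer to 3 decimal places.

By the law of cosines, d² = e² + f² − 2·e·f·cos D = 15930, so d ≈ 126.22.
Area = ½·e·f·sin D ≈ 1363.6.
The altitude from E has length 2·area/e ≈ 54.176.

h_E ≈ 54.176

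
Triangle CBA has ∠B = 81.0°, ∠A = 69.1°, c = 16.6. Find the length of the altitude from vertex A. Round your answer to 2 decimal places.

The third angle is ∠C = 180° − ∠B − ∠A = 29.90°.
Law of sines: b = c·sin B/sin C ≈ 32.891.
Law of sines: a = c·sin A/sin C ≈ 31.11.
Area = ½·c·b·sin A ≈ 255.03.
The altitude from A has length 2·area/a ≈ 16.396.

16.40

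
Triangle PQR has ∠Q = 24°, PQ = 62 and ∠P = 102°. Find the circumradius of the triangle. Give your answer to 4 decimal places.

The third angle is ∠R = 180° − ∠P − ∠Q = 54.00°.
Law of sines: QR = PQ·sin P/sin R ≈ 74.962.
Law of sines: RP = PQ·sin Q/sin R ≈ 31.171.
Circumradius = PQ/(2 sin R) ≈ 38.318.

38.3181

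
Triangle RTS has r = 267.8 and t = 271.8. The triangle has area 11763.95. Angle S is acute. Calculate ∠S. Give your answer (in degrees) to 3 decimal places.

From area = ½·r·t·sin S, we get sin S = 2·area/(r·t) ≈ 0.32324.
Taking the acute solution, ∠S ≈ 18.86°.

∠S ≈ 18.859°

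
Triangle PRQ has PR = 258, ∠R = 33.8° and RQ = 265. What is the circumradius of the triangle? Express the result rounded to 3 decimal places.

136.784

By the law of cosines, QP² = PR² + RQ² − 2·PR·RQ·cos R = 23160, so QP ≈ 152.18.
Area = ½·PR·RQ·sin R ≈ 19017.
Circumradius = QP/(2 sin R) ≈ 136.78.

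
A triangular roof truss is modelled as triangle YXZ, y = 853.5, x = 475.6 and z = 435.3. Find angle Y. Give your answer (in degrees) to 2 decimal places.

By the law of cosines, cos Y = (x² + z² − y²) / (2·x·z) ≈ -0.75540, so ∠Y ≈ 139.06°.

139.06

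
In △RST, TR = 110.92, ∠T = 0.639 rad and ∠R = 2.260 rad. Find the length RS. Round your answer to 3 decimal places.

The third angle is ∠S = π − ∠T − ∠R = 0.243 rad.
Law of sines: RS = TR·sin T/sin S ≈ 275.38.

275.380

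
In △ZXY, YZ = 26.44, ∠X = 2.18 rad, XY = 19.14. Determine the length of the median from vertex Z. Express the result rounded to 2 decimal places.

m_Z ≈ 17.64

Law of sines: sin Z = XY·sin X/YZ ≈ 0.59368.
Since YZ ≥ XY, only the acute value applies: ∠Z ≈ 0.636 rad.
Then ∠Y = π − ∠X − ∠Z ≈ 0.326 rad.
Law of sines gives ZX = YZ·sin Y/sin X ≈ 10.324.
Median from Z: ½√(2·YZ² + 2·ZX² − XY²) ≈ 17.642.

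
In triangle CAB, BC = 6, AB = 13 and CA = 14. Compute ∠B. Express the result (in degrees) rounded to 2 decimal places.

86.69

By the law of cosines, cos B = (AB² + BC² − CA²) / (2·AB·BC) ≈ 0.05769, so ∠B ≈ 86.69°.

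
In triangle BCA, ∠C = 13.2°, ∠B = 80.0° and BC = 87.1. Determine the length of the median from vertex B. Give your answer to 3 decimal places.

The third angle is ∠A = 180° − ∠B − ∠C = 86.80°.
Law of sines: CA = BC·sin B/sin A ≈ 85.911.
Law of sines: AB = BC·sin C/sin A ≈ 19.92.
Median from B: ½√(2·AB² + 2·BC² − CA²) ≈ 46.33.

46.330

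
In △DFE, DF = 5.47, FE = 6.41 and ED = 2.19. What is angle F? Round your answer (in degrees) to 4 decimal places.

∠F ≈ 19.2295°

By the law of cosines, cos F = (DF² + FE² − ED²) / (2·DF·FE) ≈ 0.94421, so ∠F ≈ 19.23°.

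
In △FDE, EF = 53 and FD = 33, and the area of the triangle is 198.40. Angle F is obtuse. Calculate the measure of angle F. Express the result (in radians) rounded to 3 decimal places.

From area = ½·EF·FD·sin F, we get sin F = 2·area/(EF·FD) ≈ 0.22687.
Taking the obtuse solution, ∠F ≈ 2.9127 rad.

∠F ≈ 2.913 rad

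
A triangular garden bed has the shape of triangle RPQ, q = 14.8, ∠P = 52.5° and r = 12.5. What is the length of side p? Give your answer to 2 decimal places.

12.25

By the law of cosines, p² = q² + r² − 2·q·r·cos P = 150.05, so p ≈ 12.249.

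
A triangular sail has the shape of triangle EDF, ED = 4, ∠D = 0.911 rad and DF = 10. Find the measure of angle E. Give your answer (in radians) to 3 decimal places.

1.834

By the law of cosines, FE² = ED² + DF² − 2·ED·DF·cos D = 66.964, so FE ≈ 8.1831.
Law of cosines again: cos E = (FE² + ED² − DF²)/(2·FE·ED) ≈ -0.26024, so ∠E ≈ 1.834 rad.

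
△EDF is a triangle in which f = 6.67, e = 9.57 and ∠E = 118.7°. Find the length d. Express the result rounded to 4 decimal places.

Law of sines: sin F = f·sin E/e ≈ 0.61134.
Since e ≥ f, only the acute value applies: ∠F ≈ 37.69°.
Then ∠D = 180° − ∠E − ∠F ≈ 23.61°.
Law of sines gives d = e·sin D/sin E ≈ 4.3703.

4.3703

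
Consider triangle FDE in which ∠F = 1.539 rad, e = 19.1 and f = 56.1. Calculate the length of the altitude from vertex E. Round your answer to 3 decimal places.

53.332

Law of sines: sin E = e·sin F/f ≈ 0.34029.
Since f ≥ e, only the acute value applies: ∠E ≈ 0.347 rad.
Then ∠D = π − ∠F − ∠E ≈ 1.255 rad.
Law of sines gives d = f·sin D/sin F ≈ 53.359.
Area = ½·f·e·sin D ≈ 509.32.
The altitude from E has length 2·area/e ≈ 53.332.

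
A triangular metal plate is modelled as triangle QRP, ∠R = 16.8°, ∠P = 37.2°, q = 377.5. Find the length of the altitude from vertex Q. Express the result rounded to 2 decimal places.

The third angle is ∠Q = 180° − ∠R − ∠P = 126.00°.
Law of sines: r = q·sin R/sin Q ≈ 134.87.
Law of sines: p = q·sin P/sin Q ≈ 282.12.
Area = ½·q·r·sin P ≈ 15391.
The altitude from Q has length 2·area/q ≈ 81.54.

h_Q ≈ 81.54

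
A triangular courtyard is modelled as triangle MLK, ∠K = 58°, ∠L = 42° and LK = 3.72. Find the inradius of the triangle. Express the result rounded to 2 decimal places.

The third angle is ∠M = 180° − ∠L − ∠K = 80.00°.
Law of sines: KM = LK·sin L/sin M ≈ 2.5276.
Law of sines: ML = LK·sin K/sin M ≈ 3.2034.
Area = ½·LK·KM·sin K ≈ 3.9869.
Semiperimeter s = (3.72+2.5276+3.2034)/2 = 4.7255.
Inradius = area/s = 3.9869/4.7255 ≈ 0.8437.

r ≈ 0.84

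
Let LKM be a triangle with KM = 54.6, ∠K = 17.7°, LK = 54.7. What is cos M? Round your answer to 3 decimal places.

cos M ≈ 0.148

By the law of cosines, ML² = LK² + KM² − 2·LK·KM·cos K = 282.77, so ML ≈ 16.816.
Law of cosines again: cos M = (KM² + ML² − LK²)/(2·KM·ML) ≈ 0.14804, so ∠M ≈ 81.49°.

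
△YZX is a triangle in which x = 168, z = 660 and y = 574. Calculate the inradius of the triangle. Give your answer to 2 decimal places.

Semiperimeter s = (574 + 660 + 168)/2 = 701.
Heron's formula: area = √(701·127·41·533) ≈ 44108.
Inradius = area/s = 44108/701 ≈ 62.921.

r ≈ 62.92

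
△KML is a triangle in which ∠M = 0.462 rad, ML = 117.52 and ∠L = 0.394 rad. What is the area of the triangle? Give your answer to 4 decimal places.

1564.5819

The third angle is ∠K = π − ∠M − ∠L = 2.286 rad.
Law of sines: LK = ML·sin M/sin K ≈ 69.361.
Law of sines: KM = ML·sin L/sin K ≈ 59.736.
Area = ½·ML·LK·sin L ≈ 1564.6.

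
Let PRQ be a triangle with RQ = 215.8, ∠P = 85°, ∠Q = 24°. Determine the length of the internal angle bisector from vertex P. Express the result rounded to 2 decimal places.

t_P ≈ 90.84

The third angle is ∠R = 180° − ∠Q − ∠P = 71.00°.
Law of sines: QP = RQ·sin R/sin P ≈ 204.82.
Law of sines: PR = RQ·sin Q/sin P ≈ 88.109.
The bisector from P has length 2·QP·PR·cos(∠P/2)/(QP+PR) ≈ 90.843.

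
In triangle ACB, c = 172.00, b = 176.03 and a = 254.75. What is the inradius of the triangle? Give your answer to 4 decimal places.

Semiperimeter s = (254.75 + 172 + 176.03)/2 = 301.39.
Heron's formula: area = √(301.39·46.64·129.39·125.36) ≈ 15100.
Inradius = area/s = 15100/301.39 ≈ 50.101.

50.1008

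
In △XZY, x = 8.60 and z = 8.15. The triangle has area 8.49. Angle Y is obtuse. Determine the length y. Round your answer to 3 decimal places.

16.625

From area = ½·x·z·sin Y, we get sin Y = 2·area/(x·z) ≈ 0.24226.
Taking the obtuse solution, ∠Y ≈ 165.98°.
Law of cosines then gives y ≈ 16.625.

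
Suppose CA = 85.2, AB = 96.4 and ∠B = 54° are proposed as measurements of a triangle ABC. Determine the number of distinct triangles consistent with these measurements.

AB·sin B = 96.4·sin(54°) ≈ 77.99.
Since AB sin B < CA < AB (77.99 < 85.2 < 96.4), two triangles exist.

2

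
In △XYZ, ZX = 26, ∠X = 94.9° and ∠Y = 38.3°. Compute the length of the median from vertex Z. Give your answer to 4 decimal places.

The third angle is ∠Z = 180° − ∠X − ∠Y = 46.80°.
Law of sines: YZ = ZX·sin X/sin Y ≈ 41.797.
Law of sines: XY = ZX·sin Z/sin Y ≈ 30.581.
Median from Z: ½√(2·YZ² + 2·ZX² − XY²) ≈ 31.268.

31.2683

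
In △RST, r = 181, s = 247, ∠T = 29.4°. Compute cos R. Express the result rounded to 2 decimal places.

cos R ≈ 0.71

By the law of cosines, t² = r² + s² − 2·r·s·cos T = 15871, so t ≈ 125.98.
Law of cosines again: cos R = (s² + t² − r²)/(2·s·t) ≈ 0.70892, so ∠R ≈ 44.85°.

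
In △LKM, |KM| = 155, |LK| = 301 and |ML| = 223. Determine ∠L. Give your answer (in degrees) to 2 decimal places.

By the law of cosines, cos L = (|ML|² + |LK|² − |KM|²) / (2·|ML|·|LK|) ≈ 0.86636, so ∠L ≈ 29.96°.

∠L ≈ 29.96°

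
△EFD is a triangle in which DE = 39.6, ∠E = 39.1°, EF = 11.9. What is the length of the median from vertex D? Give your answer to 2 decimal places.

By the law of cosines, FD² = DE² + EF² − 2·DE·EF·cos E = 978.36, so FD ≈ 31.279.
Median from D: ½√(2·FD² + 2·DE² − EF²) ≈ 35.183.

m_D ≈ 35.18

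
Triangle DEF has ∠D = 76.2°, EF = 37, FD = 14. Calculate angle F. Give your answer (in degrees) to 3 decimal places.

82.241

Law of sines: sin E = FD·sin D/EF ≈ 0.36746.
Since EF ≥ FD, only the acute value applies: ∠E ≈ 21.56°.
Then ∠F = 180° − ∠D − ∠E ≈ 82.24°.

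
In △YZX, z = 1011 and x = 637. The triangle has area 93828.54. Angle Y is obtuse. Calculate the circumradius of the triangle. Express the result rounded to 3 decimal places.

From area = ½·z·x·sin Y, we get sin Y = 2·area/(z·x) ≈ 0.29139.
Taking the obtuse solution, ∠Y ≈ 163.06°.
Law of cosines then gives y ≈ 1631.
Circumradius = y/(2 sin Y) ≈ 2798.6.

2798.577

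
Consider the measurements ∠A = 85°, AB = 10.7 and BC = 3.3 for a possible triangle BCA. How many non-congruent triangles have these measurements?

AB·sin A = 10.7·sin(85°) ≈ 10.66.
Since BC = 3.3 < 10.66 = AB sin A, no triangle exists.

0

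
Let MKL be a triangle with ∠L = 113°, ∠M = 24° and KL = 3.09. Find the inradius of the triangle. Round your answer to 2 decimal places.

0.97

The third angle is ∠K = 180° − ∠L − ∠M = 43.00°.
Law of sines: LM = KL·sin K/sin M ≈ 5.1812.
Law of sines: MK = KL·sin L/sin M ≈ 6.9931.
Area = ½·KL·LM·sin L ≈ 7.3686.
Semiperimeter s = (3.09+5.1812+6.9931)/2 = 7.6322.
Inradius = area/s = 7.3686/7.6322 ≈ 0.96546.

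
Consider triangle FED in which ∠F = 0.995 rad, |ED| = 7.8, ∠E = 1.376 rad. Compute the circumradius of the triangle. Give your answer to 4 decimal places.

The third angle is ∠D = π − ∠F − ∠E = 0.771 rad.
Law of sines: |DF| = |ED|·sin E/sin F ≈ 9.1236.
Law of sines: |FE| = |ED|·sin D/sin F ≈ 6.4776.
Circumradius = |ED|/(2 sin F) ≈ 4.6497.

4.6497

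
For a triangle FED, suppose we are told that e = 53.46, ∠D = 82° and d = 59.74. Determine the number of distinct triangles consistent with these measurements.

1

e·sin D = 53.46·sin(82°) ≈ 52.94.
Since d ≥ e, exactly one triangle exists.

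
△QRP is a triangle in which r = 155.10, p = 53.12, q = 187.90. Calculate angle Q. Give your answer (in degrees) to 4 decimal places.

∠Q ≈ 120.7648°

By the law of cosines, cos Q = (r² + p² − q²) / (2·r·p) ≈ -0.51152, so ∠Q ≈ 120.76°.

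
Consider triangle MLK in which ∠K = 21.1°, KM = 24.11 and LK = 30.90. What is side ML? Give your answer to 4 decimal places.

12.0832

By the law of cosines, ML² = LK² + KM² − 2·LK·KM·cos K = 146, so ML ≈ 12.083.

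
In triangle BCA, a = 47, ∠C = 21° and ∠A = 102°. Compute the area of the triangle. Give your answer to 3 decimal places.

339.377

The third angle is ∠B = 180° − ∠C − ∠A = 57.00°.
Law of sines: b = a·sin B/sin A ≈ 40.298.
Law of sines: c = a·sin C/sin A ≈ 17.22.
Area = ½·a·b·sin C ≈ 339.38.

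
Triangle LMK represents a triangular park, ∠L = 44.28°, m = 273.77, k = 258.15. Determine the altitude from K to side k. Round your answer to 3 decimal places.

191.137

By the law of cosines, l² = m² + k² − 2·m·k·cos L = 40396, so l ≈ 200.99.
Area = ½·m·k·sin L ≈ 24671.
The altitude from K has length 2·area/k ≈ 191.14.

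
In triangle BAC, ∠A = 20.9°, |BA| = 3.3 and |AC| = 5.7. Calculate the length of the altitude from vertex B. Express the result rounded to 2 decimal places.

1.18

By the law of cosines, |CB|² = |BA|² + |AC|² − 2·|BA|·|AC|·cos A = 8.2352, so |CB| ≈ 2.8697.
Area = ½·|BA|·|AC|·sin A ≈ 3.3551.
The altitude from B has length 2·area/|AC| ≈ 1.1772.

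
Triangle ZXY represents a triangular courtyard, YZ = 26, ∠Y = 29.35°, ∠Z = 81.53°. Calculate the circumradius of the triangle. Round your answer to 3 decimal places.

The third angle is ∠X = 180° − ∠Y − ∠Z = 69.12°.
Law of sines: XY = YZ·sin Z/sin X ≈ 27.524.
Law of sines: ZX = YZ·sin Y/sin X ≈ 13.639.
Circumradius = YZ/(2 sin X) ≈ 13.914.

R ≈ 13.914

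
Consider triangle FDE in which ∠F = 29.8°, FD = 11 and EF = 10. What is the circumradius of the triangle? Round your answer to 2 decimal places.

R ≈ 5.52

By the law of cosines, DE² = EF² + FD² − 2·EF·FD·cos F = 30.092, so DE ≈ 5.4856.
Area = ½·EF·FD·sin F ≈ 27.334.
Circumradius = DE/(2 sin F) ≈ 5.519.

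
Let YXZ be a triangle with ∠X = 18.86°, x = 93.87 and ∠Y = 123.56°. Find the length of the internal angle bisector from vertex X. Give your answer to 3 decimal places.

t_X ≈ 201.754

The third angle is ∠Z = 180° − ∠Y − ∠X = 37.58°.
Law of sines: y = x·sin Y/sin X ≈ 241.98.
Law of sines: z = x·sin Z/sin X ≈ 177.1.
The bisector from X has length 2·z·y·cos(∠X/2)/(z+y) ≈ 201.75.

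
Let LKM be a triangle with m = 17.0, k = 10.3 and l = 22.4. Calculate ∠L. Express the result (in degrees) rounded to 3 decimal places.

By the law of cosines, cos L = (k² + m² − l²) / (2·k·m) ≈ -0.30460, so ∠L ≈ 107.73°.

107.734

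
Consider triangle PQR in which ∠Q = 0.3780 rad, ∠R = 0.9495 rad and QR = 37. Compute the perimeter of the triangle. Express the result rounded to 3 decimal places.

The third angle is ∠P = π − ∠Q − ∠R = 1.8141 rad.
Law of sines: RP = QR·sin Q/sin P ≈ 14.07.
Law of sines: PQ = QR·sin R/sin P ≈ 30.999.
Semiperimeter s = (37+14.07+30.999)/2 = 41.034.
Perimeter = 37 + 14.07 + 30.999 = 82.068.

82.068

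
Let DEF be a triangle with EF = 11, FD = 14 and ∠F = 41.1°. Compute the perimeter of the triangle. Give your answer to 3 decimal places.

By the law of cosines, DE² = EF² + FD² − 2·EF·FD·cos F = 84.902, so DE ≈ 9.2143.
Semiperimeter s = (11+14+9.2143)/2 = 17.107.
Perimeter = 11 + 14 + 9.2143 = 34.214.

34.214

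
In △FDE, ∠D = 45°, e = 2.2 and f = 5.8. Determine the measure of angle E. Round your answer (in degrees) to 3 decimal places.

20.129

By the law of cosines, d² = e² + f² − 2·e·f·cos D = 20.435, so d ≈ 4.5205.
Law of cosines again: cos E = (f² + d² − e²)/(2·f·d) ≈ 0.93892, so ∠E ≈ 20.13°.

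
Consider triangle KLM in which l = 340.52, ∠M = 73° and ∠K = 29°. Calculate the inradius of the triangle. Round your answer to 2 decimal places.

65.26

The third angle is ∠L = 180° − ∠M − ∠K = 78.00°.
Law of sines: k = l·sin K/sin L ≈ 168.78.
Law of sines: m = l·sin M/sin L ≈ 332.92.
Area = ½·l·k·sin M ≈ 27480.
Semiperimeter s = (168.78+340.52+332.92)/2 = 421.11.
Inradius = area/s = 27480/421.11 ≈ 65.257.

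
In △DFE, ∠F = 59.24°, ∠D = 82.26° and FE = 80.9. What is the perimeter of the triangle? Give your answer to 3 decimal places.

The third angle is ∠E = 180° − ∠D − ∠F = 38.50°.
Law of sines: ED = FE·sin F/sin D ≈ 70.158.
Law of sines: DF = FE·sin E/sin D ≈ 50.824.
Semiperimeter s = (80.9+70.158+50.824)/2 = 100.94.
Perimeter = 80.9 + 70.158 + 50.824 = 201.88.

201.882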